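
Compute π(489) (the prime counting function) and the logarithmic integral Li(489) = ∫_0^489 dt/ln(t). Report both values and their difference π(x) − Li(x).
π(489) = 93;  Li(489) ≈ 100.02;  π(x) − Li(x) ≈ -7.02.

Direct count of primes ≤ 489 gives π(489) = 93. Numerical evaluation of the logarithmic integral gives Li(489) ≈ 100.02. The difference π(x) − Li(x) ≈ -7.02 is typically negative for small/moderate x (Li(x) overestimates), though Littlewood's theorem shows this sign changes infinitely often.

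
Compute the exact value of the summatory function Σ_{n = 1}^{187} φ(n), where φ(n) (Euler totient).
Σ_{n ≤ 187} φ(n) = 10704

Compute φ(n) for each 1 ≤ n ≤ 187: φ(1) = 1, φ(2) = 1, φ(3) = 2, φ(4) = 2, φ(5) = 4, φ(6) = 2, φ(7) = 6, φ(8) = 4, φ(9) = 6, φ(10) = 4, φ(11) = 10, φ(12) = 4, φ(13) = 12, φ(14) = 6, φ(15) = 8, φ(16) = 8, φ(17) = 16, φ(18) = 6, φ(19) = 18, φ(20) = 8, φ(21) = 12, φ(22) = 10, φ(23) = 22, φ(24) = 8, φ(25) = 20, φ(26) = 12, φ(27) = 18, φ(28) = 12, φ(29) = 28, φ(30) = 8, φ(31) = 30, φ(32) = 16, φ(33) = 20, φ(34) = 16, φ(35) = 24, φ(36) = 12, φ(37) = 36, φ(38) = 18, φ(39) = 24, φ(40) = 16, φ(41) = 40, φ(42) = 12, φ(43) = 42, φ(44) = 20, φ(45) = 24, φ(46) = 22, φ(47) = 46, φ(48) = 16, φ(49) = 42, φ(50) = 20, φ(51) = 32, φ(52) = 24, φ(53) = 52, φ(54) = 18, φ(55) = 40, φ(56) = 24, φ(57) = 36, φ(58) = 28, φ(59) = 58, φ(60) = 16, φ(61) = 60, φ(62) = 30, φ(63) = 36, φ(64) = 32, φ(65) = 48, φ(66) = 20, φ(67) = 66, φ(68) = 32, φ(69) = 44, φ(70) = 24, φ(71) = 70, φ(72) = 24, φ(73) = 72, φ(74) = 36, φ(75) = 40, φ(76) = 36, φ(77) = 60, φ(78) = 24, φ(79) = 78, φ(80) = 32, φ(81) = 54, φ(82) = 40, φ(83) = 82, φ(84) = 24, φ(85) = 64, φ(86) = 42, φ(87) = 56, φ(88) = 40, φ(89) = 88, φ(90) = 24, φ(91) = 72, φ(92) = 44, φ(93) = 60, φ(94) = 46, φ(95) = 72, φ(96) = 32, φ(97) = 96, φ(98) = 42, φ(99) = 60, φ(100) = 40, φ(101) = 100, φ(102) = 32, φ(103) = 102, φ(104) = 48, φ(105) = 48, φ(106) = 52, φ(107) = 106, φ(108) = 36, φ(109) = 108, φ(110) = 40, φ(111) = 72, φ(112) = 48, φ(113) = 112, φ(114) = 36, φ(115) = 88, φ(116) = 56, φ(117) = 72, φ(118) = 58, φ(119) = 96, φ(120) = 32, φ(121) = 110, φ(122) = 60, φ(123) = 80, φ(124) = 60, φ(125) = 100, φ(126) = 36, φ(127) = 126, φ(128) = 64, φ(129) = 84, φ(130) = 48, φ(131) = 130, φ(132) = 40, φ(133) = 108, φ(134) = 66, φ(135) = 72, φ(136) = 64, φ(137) = 136, φ(138) = 44, φ(139) = 138, φ(140) = 48, φ(141) = 92, φ(142) = 70, φ(143) = 120, φ(144) = 48, φ(145) = 112, φ(146) = 72, φ(147) = 84, φ(148) = 72, φ(149) = 148, φ(150) = 40, φ(151) = 150, φ(152) = 72, φ(153) = 96, φ(154) = 60, φ(155) = 120, φ(156) = 48, φ(157) = 156, φ(158) = 78, φ(159) = 104, φ(160) = 64, φ(161) = 132, φ(162) = 54, φ(163) = 162, φ(164) = 80, φ(165) = 80, φ(166) = 82, φ(167) = 166, φ(168) = 48, φ(169) = 156, φ(170) = 64, φ(171) = 108, φ(172) = 84, φ(173) = 172, φ(174) = 56, φ(175) = 120, φ(176) = 80, φ(177) = 116, φ(178) = 88, φ(179) = 178, φ(180) = 48, φ(181) = 180, φ(182) = 72, φ(183) = 120, φ(184) = 88, φ(185) = 144, φ(186) = 60, φ(187) = 160. Summing all 187 values: 10704. (Average order: Σ_{n ≤ x} φ(n) ~ (3/π²) x². For x = 187, (3/π²)·187² ≈ 10629.30.)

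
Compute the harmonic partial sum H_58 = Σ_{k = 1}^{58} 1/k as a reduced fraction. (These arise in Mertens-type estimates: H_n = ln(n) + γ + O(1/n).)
H_58 = 254381445831833111660789/54749786241679275146400

Direct summation: H_58 = 1 + 1/2 + ... + 1/58. The least common denominator is lcm(1, ..., 58) = 164249358725037825439200; over this denominator the numerator is 164249358725037825439200 + 82124679362518912719600 + 54749786241679275146400 + 41062339681259456359800 + 32849871745007565087840 + 27374893120839637573200 + 23464194103576832205600 + 20531169840629728179900 + 18249928747226425048800 + 16424935872503782543920 + 14931759884094347767200 + 13687446560419818786600 + 12634566055772140418400 + 11732097051788416102800 + 10949957248335855029280 + 10265584920314864089950 + 9661726983825754437600 + 9124964373613212524400 + 8644703090791464496800 + 8212467936251891271960 + 7821398034525610735200 + 7465879942047173883600 + 7141276466305992410400 + 6843723280209909393300 + 6569974349001513017568 + 6317283027886070209200 + 6083309582408808349600 + 5866048525894208051400 + 5663770990518545704800 + 5474978624167927514640 + 5298366410485091143200 + 5132792460157432044975 + 4977253294698115922400 + 4830863491912877218800 + 4692838820715366441120 + 4562482186806606262200 + 4439171857433454741600 + 4322351545395732248400 + 4211522018590713472800 + 4106233968125945635980 + 4006081920122873791200 + 3910699017262805367600 + 3819752528489251754400 + 3732939971023586941800 + 3649985749445285009760 + 3570638233152996205200 + 3494667206915698413600 + 3421861640104954696650 + 3352027729082404600800 + 3284987174500756508784 + 3220575661275251479200 + 3158641513943035104600 + 3099044504245996706400 + 3041654791204404174800 + 2986351976818869553440 + 2933024262947104025700 + 2881567696930488165600 + 2831885495259272852400 = 763144337495499334982367, so H_58 = 763144337495499334982367/164249358725037825439200; reducing by gcd(763144337495499334982367, 164249358725037825439200) = 3 gives 254381445831833111660789/54749786241679275146400 ≈ 4.64625. (The PNT-adjacent estimate ln(58) + γ ≈ 4.63766 matches within O(1/n).)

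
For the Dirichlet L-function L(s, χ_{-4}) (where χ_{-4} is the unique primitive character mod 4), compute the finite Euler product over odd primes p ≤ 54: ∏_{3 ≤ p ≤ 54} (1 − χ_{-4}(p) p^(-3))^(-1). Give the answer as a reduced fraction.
∏ = 825131832927904152751703886265311831503045/851571808026684219819301170519057245405184

The odd primes p ≤ 54 are [3, 5, 7, 11, 13, 17, 19, 23, 29, 31, 37, 41, 43, 47, 53]. For each, χ(p) = 1 if p ≡ 1 mod 4, χ(p) = −1 if p ≡ 3 mod 4. Taking (1 − χ(p)/p^3)^(-1) = p^3/(p^3 − χ(p)): (1 − (-1)/3^3)^(-1) · (1 − (1)/5^3)^(-1) · (1 − (-1)/7^3)^(-1) · (1 − (-1)/11^3)^(-1) · (1 − (1)/13^3)^(-1) · (1 − (1)/17^3)^(-1) · (1 − (-1)/19^3)^(-1) · (1 − (-1)/23^3)^(-1) · (1 − (1)/29^3)^(-1) · (1 − (-1)/31^3)^(-1) · (1 − (1)/37^3)^(-1) · (1 − (1)/41^3)^(-1) · (1 − (-1)/43^3)^(-1) · (1 − (-1)/47^3)^(-1) · (1 − (1)/53^3)^(-1) = 825131832927904152751703886265311831503045/851571808026684219819301170519057245405184.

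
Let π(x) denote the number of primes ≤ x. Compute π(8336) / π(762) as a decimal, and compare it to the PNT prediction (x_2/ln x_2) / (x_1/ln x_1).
π(8336)/π(762) = 1045/135 ≈ 7.7407;  PNT prediction ≈ 8.0408.

π(762) = 135 and π(8336) = 1045, so π(8336)/π(762) ≈ 7.7407. The PNT-predicted ratio is (8336/ln(8336)) / (762/ln(762)) ≈ 8.0408. The two agree to within a few percent, as expected.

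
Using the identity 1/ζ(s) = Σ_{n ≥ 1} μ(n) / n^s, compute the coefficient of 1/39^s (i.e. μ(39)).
μ(39) = 1

Factor n = 39 = 3 · 13. μ(n) = 0 if any exponent ≥ 2 (not squarefree); otherwise μ(n) = (−1)^{ω(n)} where ω(n) is the number of distinct prime factors. Applying: μ(39) = 1.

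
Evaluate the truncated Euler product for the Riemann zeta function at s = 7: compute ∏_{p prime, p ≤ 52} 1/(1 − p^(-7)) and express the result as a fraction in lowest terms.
∏ = 23382886769632432571789841128782562016512130510871147719864543051070039135878767058418261603816212645625/23189273096315310437319062436725495011112024414316439805760324840606793884675752039664775666767203598336

The primes p ≤ 52 are [2, 3, 5, 7, 11, 13, 17, 19, 23, 29, 31, 37, 41, 43, 47]. For each prime, (1 − 1/p^7)^(-1) = p^7 / (p^7 − 1). The product is (1 − 1/2^7)^(-1), (1 − 1/3^7)^(-1), (1 − 1/5^7)^(-1), (1 − 1/7^7)^(-1), (1 − 1/11^7)^(-1), (1 − 1/13^7)^(-1), (1 − 1/17^7)^(-1), (1 − 1/19^7)^(-1), (1 − 1/23^7)^(-1), (1 − 1/29^7)^(-1), (1 − 1/31^7)^(-1), (1 − 1/37^7)^(-1), (1 − 1/41^7)^(-1), (1 − 1/43^7)^(-1), (1 − 1/47^7)^(-1) = ∏ p^7 / (p^7 − 1) = 23382886769632432571789841128782562016512130510871147719864543051070039135878767058418261603816212645625/23189273096315310437319062436725495011112024414316439805760324840606793884675752039664775666767203598336.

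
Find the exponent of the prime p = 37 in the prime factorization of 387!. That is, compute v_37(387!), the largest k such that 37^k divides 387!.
v_37(387!) = 10

Legendre's formula: v_p(n!) = Σ_{k ≥ 1} ⌊n / p^k⌋. For p = 37, n = 387, the terms are:
  ⌊387/37^1⌋ = ⌊387/37⌋ = 10
(the next term ⌊387/37^2⌋ = 0, terminating the sum). Summing: v_37(387!) = 10 = 10.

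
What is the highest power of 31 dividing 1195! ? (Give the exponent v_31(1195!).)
v_31(1195!) = 39

Legendre's formula: v_p(n!) = Σ_{k ≥ 1} ⌊n / p^k⌋. For p = 31, n = 1195, the terms are:
  ⌊1195/31^1⌋ = ⌊1195/31⌋ = 38
  ⌊1195/31^2⌋ = ⌊1195/961⌋ = 1
(the next term ⌊1195/31^3⌋ = 0, terminating the sum). Summing: v_31(1195!) = 38 + 1 = 39.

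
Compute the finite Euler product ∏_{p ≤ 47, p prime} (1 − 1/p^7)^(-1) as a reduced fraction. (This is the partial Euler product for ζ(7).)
∏ = 23382886769632432571789841128782562016512130510871147719864543051070039135878767058418261603816212645625/23189273096315310437319062436725495011112024414316439805760324840606793884675752039664775666767203598336

The primes p ≤ 47 are [2, 3, 5, 7, 11, 13, 17, 19, 23, 29, 31, 37, 41, 43, 47]. For each prime, (1 − 1/p^7)^(-1) = p^7 / (p^7 − 1). The product is (1 − 1/2^7)^(-1), (1 − 1/3^7)^(-1), (1 − 1/5^7)^(-1), (1 − 1/7^7)^(-1), (1 − 1/11^7)^(-1), (1 − 1/13^7)^(-1), (1 − 1/17^7)^(-1), (1 − 1/19^7)^(-1), (1 − 1/23^7)^(-1), (1 − 1/29^7)^(-1), (1 − 1/31^7)^(-1), (1 − 1/37^7)^(-1), (1 − 1/41^7)^(-1), (1 − 1/43^7)^(-1), (1 − 1/47^7)^(-1) = ∏ p^7 / (p^7 − 1) = 23382886769632432571789841128782562016512130510871147719864543051070039135878767058418261603816212645625/23189273096315310437319062436725495011112024414316439805760324840606793884675752039664775666767203598336.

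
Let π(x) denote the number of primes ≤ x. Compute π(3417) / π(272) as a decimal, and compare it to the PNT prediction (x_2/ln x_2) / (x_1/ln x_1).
π(3417)/π(272) = 480/58 ≈ 8.2759;  PNT prediction ≈ 8.6552.

π(272) = 58 and π(3417) = 480, so π(3417)/π(272) ≈ 8.2759. The PNT-predicted ratio is (3417/ln(3417)) / (272/ln(272)) ≈ 8.6552. The two agree to within a few percent, as expected.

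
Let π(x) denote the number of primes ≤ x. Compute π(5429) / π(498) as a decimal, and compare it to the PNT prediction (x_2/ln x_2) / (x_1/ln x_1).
π(5429)/π(498) = 716/94 ≈ 7.6170;  PNT prediction ≈ 7.8732.

π(498) = 94 and π(5429) = 716, so π(5429)/π(498) ≈ 7.6170. The PNT-predicted ratio is (5429/ln(5429)) / (498/ln(498)) ≈ 7.8732. The two agree to within a few percent, as expected.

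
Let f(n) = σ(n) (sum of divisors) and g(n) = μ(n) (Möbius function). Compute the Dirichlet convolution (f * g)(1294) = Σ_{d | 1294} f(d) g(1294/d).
(σ * μ)(1294) = 1294

Divisors of 1294: [1, 2, 647, 1294]. For each d | 1294:
  d = 1: σ(1) · μ(1294/1) = 1 · 1 = 1
  d = 2: σ(2) · μ(1294/2) = 3 · -1 = -3
  d = 647: σ(647) · μ(1294/647) = 648 · -1 = -648
  d = 1294: σ(1294) · μ(1294/1294) = 1944 · 1 = 1944
Summing: (σ * μ)(1294) = 1 + -3 + -648 + 1944 = 1294.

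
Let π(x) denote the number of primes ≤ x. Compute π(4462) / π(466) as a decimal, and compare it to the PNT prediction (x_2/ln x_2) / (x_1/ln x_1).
π(4462)/π(466) = 606/90 ≈ 6.7333;  PNT prediction ≈ 7.0009.

π(466) = 90 and π(4462) = 606, so π(4462)/π(466) ≈ 6.7333. The PNT-predicted ratio is (4462/ln(4462)) / (466/ln(466)) ≈ 7.0009. The two agree to within a few percent, as expected.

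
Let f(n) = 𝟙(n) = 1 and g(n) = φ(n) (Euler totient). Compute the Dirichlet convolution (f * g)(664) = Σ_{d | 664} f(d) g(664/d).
(𝟙 * φ)(664) = 664

Divisors of 664: [1, 2, 4, 8, 83, 166, 332, 664]. For each d | 664:
  d = 1: 𝟙(1) · φ(664/1) = 1 · 328 = 328
  d = 2: 𝟙(2) · φ(664/2) = 1 · 164 = 164
  d = 4: 𝟙(4) · φ(664/4) = 1 · 82 = 82
  d = 8: 𝟙(8) · φ(664/8) = 1 · 82 = 82
  d = 83: 𝟙(83) · φ(664/83) = 1 · 4 = 4
  d = 166: 𝟙(166) · φ(664/166) = 1 · 2 = 2
  d = 332: 𝟙(332) · φ(664/332) = 1 · 1 = 1
  d = 664: 𝟙(664) · φ(664/664) = 1 · 1 = 1
Summing: (𝟙 * φ)(664) = 328 + 164 + 82 + 82 + 4 + 2 + 1 + 1 = 664.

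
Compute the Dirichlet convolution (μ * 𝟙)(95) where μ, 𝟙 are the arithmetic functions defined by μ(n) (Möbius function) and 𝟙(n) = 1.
(μ * 𝟙)(95) = 0

Divisors of 95: [1, 5, 19, 95]. For each d | 95:
  d = 1: μ(1) · 𝟙(95/1) = 1 · 1 = 1
  d = 5: μ(5) · 𝟙(95/5) = -1 · 1 = -1
  d = 19: μ(19) · 𝟙(95/19) = -1 · 1 = -1
  d = 95: μ(95) · 𝟙(95/95) = 1 · 1 = 1
Summing: (μ * 𝟙)(95) = 1 + -1 + -1 + 1 = 0.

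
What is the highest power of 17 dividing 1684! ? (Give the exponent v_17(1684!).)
v_17(1684!) = 104

Legendre's formula: v_p(n!) = Σ_{k ≥ 1} ⌊n / p^k⌋. For p = 17, n = 1684, the terms are:
  ⌊1684/17^1⌋ = ⌊1684/17⌋ = 99
  ⌊1684/17^2⌋ = ⌊1684/289⌋ = 5
(the next term ⌊1684/17^3⌋ = 0, terminating the sum). Summing: v_17(1684!) = 99 + 5 = 104.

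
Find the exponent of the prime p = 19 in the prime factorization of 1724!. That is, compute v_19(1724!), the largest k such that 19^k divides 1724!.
v_19(1724!) = 94

Legendre's formula: v_p(n!) = Σ_{k ≥ 1} ⌊n / p^k⌋. For p = 19, n = 1724, the terms are:
  ⌊1724/19^1⌋ = ⌊1724/19⌋ = 90
  ⌊1724/19^2⌋ = ⌊1724/361⌋ = 4
(the next term ⌊1724/19^3⌋ = 0, terminating the sum). Summing: v_19(1724!) = 90 + 4 = 94.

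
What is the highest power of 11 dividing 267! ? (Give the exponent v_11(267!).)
v_11(267!) = 26

Legendre's formula: v_p(n!) = Σ_{k ≥ 1} ⌊n / p^k⌋. For p = 11, n = 267, the terms are:
  ⌊267/11^1⌋ = ⌊267/11⌋ = 24
  ⌊267/11^2⌋ = ⌊267/121⌋ = 2
(the next term ⌊267/11^3⌋ = 0, terminating the sum). Summing: v_11(267!) = 24 + 2 = 26.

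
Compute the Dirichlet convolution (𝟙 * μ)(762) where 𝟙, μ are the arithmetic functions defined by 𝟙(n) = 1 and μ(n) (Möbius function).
(𝟙 * μ)(762) = 0

Divisors of 762: [1, 2, 3, 6, 127, 254, 381, 762]. For each d | 762:
  d = 1: 𝟙(1) · μ(762/1) = 1 · -1 = -1
  d = 2: 𝟙(2) · μ(762/2) = 1 · 1 = 1
  d = 3: 𝟙(3) · μ(762/3) = 1 · 1 = 1
  d = 6: 𝟙(6) · μ(762/6) = 1 · -1 = -1
  d = 127: 𝟙(127) · μ(762/127) = 1 · 1 = 1
  d = 254: 𝟙(254) · μ(762/254) = 1 · -1 = -1
  d = 381: 𝟙(381) · μ(762/381) = 1 · -1 = -1
  d = 762: 𝟙(762) · μ(762/762) = 1 · 1 = 1
Summing: (𝟙 * μ)(762) = -1 + 1 + 1 + -1 + 1 + -1 + -1 + 1 = 0.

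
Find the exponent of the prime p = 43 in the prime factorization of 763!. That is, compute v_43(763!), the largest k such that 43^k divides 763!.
v_43(763!) = 17

Legendre's formula: v_p(n!) = Σ_{k ≥ 1} ⌊n / p^k⌋. For p = 43, n = 763, the terms are:
  ⌊763/43^1⌋ = ⌊763/43⌋ = 17
(the next term ⌊763/43^2⌋ = 0, terminating the sum). Summing: v_43(763!) = 17 = 17.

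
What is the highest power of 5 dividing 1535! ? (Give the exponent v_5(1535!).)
v_5(1535!) = 382

Legendre's formula: v_p(n!) = Σ_{k ≥ 1} ⌊n / p^k⌋. For p = 5, n = 1535, the terms are:
  ⌊1535/5^1⌋ = ⌊1535/5⌋ = 307
  ⌊1535/5^2⌋ = ⌊1535/25⌋ = 61
  ⌊1535/5^3⌋ = ⌊1535/125⌋ = 12
  ⌊1535/5^4⌋ = ⌊1535/625⌋ = 2
(the next term ⌊1535/5^5⌋ = 0, terminating the sum). Summing: v_5(1535!) = 307 + 61 + 12 + 2 = 382.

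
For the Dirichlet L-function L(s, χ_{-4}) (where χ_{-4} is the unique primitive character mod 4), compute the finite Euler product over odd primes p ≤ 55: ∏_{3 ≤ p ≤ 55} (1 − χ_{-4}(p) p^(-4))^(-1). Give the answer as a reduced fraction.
∏ = 257364431333305770108011762895409938991497014556861335561/260241495905762991772533773778373936417391479107040051200

The odd primes p ≤ 55 are [3, 5, 7, 11, 13, 17, 19, 23, 29, 31, 37, 41, 43, 47, 53]. For each, χ(p) = 1 if p ≡ 1 mod 4, χ(p) = −1 if p ≡ 3 mod 4. Taking (1 − χ(p)/p^4)^(-1) = p^4/(p^4 − χ(p)): (1 − (-1)/3^4)^(-1) · (1 − (1)/5^4)^(-1) · (1 − (-1)/7^4)^(-1) · (1 − (-1)/11^4)^(-1) · (1 − (1)/13^4)^(-1) · (1 − (1)/17^4)^(-1) · (1 − (-1)/19^4)^(-1) · (1 − (-1)/23^4)^(-1) · (1 − (1)/29^4)^(-1) · (1 − (-1)/31^4)^(-1) · (1 − (1)/37^4)^(-1) · (1 − (1)/41^4)^(-1) · (1 − (-1)/43^4)^(-1) · (1 − (-1)/47^4)^(-1) · (1 − (1)/53^4)^(-1) = 257364431333305770108011762895409938991497014556861335561/260241495905762991772533773778373936417391479107040051200.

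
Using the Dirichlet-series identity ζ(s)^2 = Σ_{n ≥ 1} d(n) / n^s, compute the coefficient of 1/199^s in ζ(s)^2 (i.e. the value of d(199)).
d(199) = 2

ζ(s)^2 = (Σ 1/m^s)(Σ 1/k^s). The coefficient of 1/n^s in the product is the number of ordered pairs (m, k) with mk = n, which equals d(n). For n = 199, divisors are [1, 199], so d(199) = 2.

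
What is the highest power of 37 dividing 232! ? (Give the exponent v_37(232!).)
v_37(232!) = 6

Legendre's formula: v_p(n!) = Σ_{k ≥ 1} ⌊n / p^k⌋. For p = 37, n = 232, the terms are:
  ⌊232/37^1⌋ = ⌊232/37⌋ = 6
(the next term ⌊232/37^2⌋ = 0, terminating the sum). Summing: v_37(232!) = 6 = 6.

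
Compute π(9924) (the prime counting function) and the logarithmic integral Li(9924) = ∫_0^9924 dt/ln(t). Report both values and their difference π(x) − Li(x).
π(9924) = 1223;  Li(9924) ≈ 1237.88;  π(x) − Li(x) ≈ -14.88.

Direct count of primes ≤ 9924 gives π(9924) = 1223. Numerical evaluation of the logarithmic integral gives Li(9924) ≈ 1237.88. The difference π(x) − Li(x) ≈ -14.88 is typically negative for small/moderate x (Li(x) overestimates), though Littlewood's theorem shows this sign changes infinitely often.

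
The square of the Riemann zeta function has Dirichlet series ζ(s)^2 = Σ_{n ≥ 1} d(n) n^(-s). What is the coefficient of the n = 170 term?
d(170) = 8

ζ(s)^2 = (Σ 1/m^s)(Σ 1/k^s). The coefficient of 1/n^s in the product is the number of ordered pairs (m, k) with mk = n, which equals d(n). For n = 170, divisors are [1, 2, 5, 10, 17, 34, 85, 170], so d(170) = 8.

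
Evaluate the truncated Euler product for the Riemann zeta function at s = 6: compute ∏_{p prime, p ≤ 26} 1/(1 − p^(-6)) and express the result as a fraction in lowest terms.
∏ = 7921457489978054880231124911875/7786417203783354362865572118528

The primes p ≤ 26 are [2, 3, 5, 7, 11, 13, 17, 19, 23]. For each prime, (1 − 1/p^6)^(-1) = p^6 / (p^6 − 1). The product is (1 − 1/2^6)^(-1), (1 − 1/3^6)^(-1), (1 − 1/5^6)^(-1), (1 − 1/7^6)^(-1), (1 − 1/11^6)^(-1), (1 − 1/13^6)^(-1), (1 − 1/17^6)^(-1), (1 − 1/19^6)^(-1), (1 − 1/23^6)^(-1) = ∏ p^6 / (p^6 − 1) = 7921457489978054880231124911875/7786417203783354362865572118528.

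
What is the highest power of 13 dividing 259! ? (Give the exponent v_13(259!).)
v_13(259!) = 20

Legendre's formula: v_p(n!) = Σ_{k ≥ 1} ⌊n / p^k⌋. For p = 13, n = 259, the terms are:
  ⌊259/13^1⌋ = ⌊259/13⌋ = 19
  ⌊259/13^2⌋ = ⌊259/169⌋ = 1
(the next term ⌊259/13^3⌋ = 0, terminating the sum). Summing: v_13(259!) = 19 + 1 = 20.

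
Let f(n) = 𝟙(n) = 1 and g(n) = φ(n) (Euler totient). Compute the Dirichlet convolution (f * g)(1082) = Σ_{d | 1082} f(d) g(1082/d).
(𝟙 * φ)(1082) = 1082

Divisors of 1082: [1, 2, 541, 1082]. For each d | 1082:
  d = 1: 𝟙(1) · φ(1082/1) = 1 · 540 = 540
  d = 2: 𝟙(2) · φ(1082/2) = 1 · 540 = 540
  d = 541: 𝟙(541) · φ(1082/541) = 1 · 1 = 1
  d = 1082: 𝟙(1082) · φ(1082/1082) = 1 · 1 = 1
Summing: (𝟙 * φ)(1082) = 540 + 540 + 1 + 1 = 1082.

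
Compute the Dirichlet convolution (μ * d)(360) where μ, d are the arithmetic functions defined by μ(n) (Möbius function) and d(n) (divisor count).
(μ * d)(360) = 1

Divisors of 360: [1, 2, 3, 4, 5, 6, 8, 9, 10, 12, 15, 18, 20, 24, 30, 36, 40, 45, 60, 72, 90, 120, 180, 360]. For each d | 360:
  d = 1: μ(1) · d(360/1) = 1 · 24 = 24
  d = 2: μ(2) · d(360/2) = -1 · 18 = -18
  d = 3: μ(3) · d(360/3) = -1 · 16 = -16
  d = 4: μ(4) · d(360/4) = 0 · 12 = 0
  d = 5: μ(5) · d(360/5) = -1 · 12 = -12
  d = 6: μ(6) · d(360/6) = 1 · 12 = 12
  d = 8: μ(8) · d(360/8) = 0 · 6 = 0
  d = 9: μ(9) · d(360/9) = 0 · 8 = 0
  d = 10: μ(10) · d(360/10) = 1 · 9 = 9
  d = 12: μ(12) · d(360/12) = 0 · 8 = 0
  d = 15: μ(15) · d(360/15) = 1 · 8 = 8
  d = 18: μ(18) · d(360/18) = 0 · 6 = 0
  d = 20: μ(20) · d(360/20) = 0 · 6 = 0
  d = 24: μ(24) · d(360/24) = 0 · 4 = 0
  d = 30: μ(30) · d(360/30) = -1 · 6 = -6
  d = 36: μ(36) · d(360/36) = 0 · 4 = 0
  d = 40: μ(40) · d(360/40) = 0 · 3 = 0
  d = 45: μ(45) · d(360/45) = 0 · 4 = 0
  d = 60: μ(60) · d(360/60) = 0 · 4 = 0
  d = 72: μ(72) · d(360/72) = 0 · 2 = 0
  d = 90: μ(90) · d(360/90) = 0 · 3 = 0
  d = 120: μ(120) · d(360/120) = 0 · 2 = 0
  d = 180: μ(180) · d(360/180) = 0 · 2 = 0
  d = 360: μ(360) · d(360/360) = 0 · 1 = 0
Summing: (μ * d)(360) = 24 + -18 + -16 + 0 + -12 + 12 + 0 + 0 + 9 + 0 + 8 + 0 + 0 + 0 + -6 + 0 + 0 + 0 + 0 + 0 + 0 + 0 + 0 + 0 = 1.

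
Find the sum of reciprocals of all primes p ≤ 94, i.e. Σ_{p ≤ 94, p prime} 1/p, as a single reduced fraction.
Σ 1/p = 42605658161771733665696611824842057/23768741896345550770650537601358310

π(94) = 24, so the primes ≤ 94 are [2, 3, 5, 7, 11, 13, 17, 19, 23, 29, 31, 37, 41, 43, 47, 53, 59, 61, 67, 71, 73, 79, 83, 89]. Summing 1/p over these primes: 42605658161771733665696611824842057/23768741896345550770650537601358310 ≈ 1.7925. Mertens estimate ln ln(94) + 0.2615 ≈ 1.7751.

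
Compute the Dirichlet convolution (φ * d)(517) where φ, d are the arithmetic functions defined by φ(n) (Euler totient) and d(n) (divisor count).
(φ * d)(517) = 576

Divisors of 517: [1, 11, 47, 517]. For each d | 517:
  d = 1: φ(1) · d(517/1) = 1 · 4 = 4
  d = 11: φ(11) · d(517/11) = 10 · 2 = 20
  d = 47: φ(47) · d(517/47) = 46 · 2 = 92
  d = 517: φ(517) · d(517/517) = 460 · 1 = 460
Summing: (φ * d)(517) = 4 + 20 + 92 + 460 = 576.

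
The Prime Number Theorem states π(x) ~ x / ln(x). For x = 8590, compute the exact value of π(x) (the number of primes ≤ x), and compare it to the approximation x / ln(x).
π(8590) = 1069;  x/ln(x) ≈ 948.30;  relative error ≈ 11.29%.

Directly count primes up to 8590: π(8590) = 1069. The PNT approximation gives 8590/ln(8590) ≈ 8590/9.05835 ≈ 948.30. Relative error (π(x) − x/ln(x)) / π(x) ≈ 11.29%; the approximation is known to undercount slightly (Li(x) is a better estimate).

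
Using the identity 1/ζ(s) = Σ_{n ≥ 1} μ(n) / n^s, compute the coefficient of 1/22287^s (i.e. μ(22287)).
μ(22287) = 1

Factor n = 22287 = 3 · 17 · 19 · 23. μ(n) = 0 if any exponent ≥ 2 (not squarefree); otherwise μ(n) = (−1)^{ω(n)} where ω(n) is the number of distinct prime factors. Applying: μ(22287) = 1.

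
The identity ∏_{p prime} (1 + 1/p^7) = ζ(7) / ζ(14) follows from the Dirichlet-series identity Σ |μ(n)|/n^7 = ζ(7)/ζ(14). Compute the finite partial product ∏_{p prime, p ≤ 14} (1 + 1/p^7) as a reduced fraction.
∏ = 131129952026000311359081292/130052142598591679794453125

The primes p ≤ 14 are [2, 3, 5, 7, 11, 13]. For each, (1 + 1/p^7) = (p^7 + 1)/p^7. Multiplying these fractions over p ∈ [2, 3, 5, 7, 11, 13] gives 131129952026000311359081292/130052142598591679794453125. (In the limit P → ∞ this tends to ζ(7)/ζ(14).)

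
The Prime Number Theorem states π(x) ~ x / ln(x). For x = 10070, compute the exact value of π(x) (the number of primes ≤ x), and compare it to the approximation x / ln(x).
π(10070) = 1236;  x/ln(x) ≈ 1092.51;  relative error ≈ 11.61%.

Directly count primes up to 10070: π(10070) = 1236. The PNT approximation gives 10070/ln(10070) ≈ 10070/9.21732 ≈ 1092.51. Relative error (π(x) − x/ln(x)) / π(x) ≈ 11.61%; the approximation is known to undercount slightly (Li(x) is a better estimate).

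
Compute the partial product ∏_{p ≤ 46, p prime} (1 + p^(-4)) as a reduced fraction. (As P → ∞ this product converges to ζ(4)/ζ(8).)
∏ = 9797980044774469102330603903164632306176249714317508104704/9089648120265456627180951239843248289566061362769110535625

The primes p ≤ 46 are [2, 3, 5, 7, 11, 13, 17, 19, 23, 29, 31, 37, 41, 43]. For each, (1 + 1/p^4) = (p^4 + 1)/p^4. Multiplying these fractions over p ∈ [2, 3, 5, 7, 11, 13, 17, 19, 23, 29, 31, 37, 41, 43] gives 9797980044774469102330603903164632306176249714317508104704/9089648120265456627180951239843248289566061362769110535625. (In the limit P → ∞ this tends to ζ(4)/ζ(8).)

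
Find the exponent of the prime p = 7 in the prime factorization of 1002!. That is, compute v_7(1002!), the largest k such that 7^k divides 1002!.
v_7(1002!) = 165

Legendre's formula: v_p(n!) = Σ_{k ≥ 1} ⌊n / p^k⌋. For p = 7, n = 1002, the terms are:
  ⌊1002/7^1⌋ = ⌊1002/7⌋ = 143
  ⌊1002/7^2⌋ = ⌊1002/49⌋ = 20
  ⌊1002/7^3⌋ = ⌊1002/343⌋ = 2
(the next term ⌊1002/7^4⌋ = 0, terminating the sum). Summing: v_7(1002!) = 143 + 20 + 2 = 165.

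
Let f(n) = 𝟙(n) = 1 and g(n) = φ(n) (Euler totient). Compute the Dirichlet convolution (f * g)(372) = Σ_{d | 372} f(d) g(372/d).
(𝟙 * φ)(372) = 372

Divisors of 372: [1, 2, 3, 4, 6, 12, 31, 62, 93, 124, 186, 372]. For each d | 372:
  d = 1: 𝟙(1) · φ(372/1) = 1 · 120 = 120
  d = 2: 𝟙(2) · φ(372/2) = 1 · 60 = 60
  d = 3: 𝟙(3) · φ(372/3) = 1 · 60 = 60
  d = 4: 𝟙(4) · φ(372/4) = 1 · 60 = 60
  d = 6: 𝟙(6) · φ(372/6) = 1 · 30 = 30
  d = 12: 𝟙(12) · φ(372/12) = 1 · 30 = 30
  d = 31: 𝟙(31) · φ(372/31) = 1 · 4 = 4
  d = 62: 𝟙(62) · φ(372/62) = 1 · 2 = 2
  d = 93: 𝟙(93) · φ(372/93) = 1 · 2 = 2
  d = 124: 𝟙(124) · φ(372/124) = 1 · 2 = 2
  d = 186: 𝟙(186) · φ(372/186) = 1 · 1 = 1
  d = 372: 𝟙(372) · φ(372/372) = 1 · 1 = 1
Summing: (𝟙 * φ)(372) = 120 + 60 + 60 + 60 + 30 + 30 + 4 + 2 + 2 + 2 + 1 + 1 = 372.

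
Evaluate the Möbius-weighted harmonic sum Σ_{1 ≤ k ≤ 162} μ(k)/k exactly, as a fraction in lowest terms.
Σ μ(k)/k = 674117532155663976794637693297075629210667954252961166216521/35375166993717494840635767087951744212057570647889977422429870

Values of μ(k) for 1 ≤ k ≤ 162: μ(1) = 1, μ(2) = -1, μ(3) = -1, μ(5) = -1, μ(6) = 1, μ(7) = -1, μ(10) = 1, μ(11) = -1, μ(13) = -1, μ(14) = 1, μ(15) = 1, μ(17) = -1, μ(19) = -1, μ(21) = 1, μ(22) = 1, μ(23) = -1, μ(26) = 1, μ(29) = -1, μ(30) = -1, μ(31) = -1, μ(33) = 1, μ(34) = 1, μ(35) = 1, μ(37) = -1, μ(38) = 1, μ(39) = 1, μ(41) = -1, μ(42) = -1, μ(43) = -1, μ(46) = 1, μ(47) = -1, μ(51) = 1, μ(53) = -1, μ(55) = 1, μ(57) = 1, μ(58) = 1, μ(59) = -1, μ(61) = -1, μ(62) = 1, μ(65) = 1, μ(66) = -1, μ(67) = -1, μ(69) = 1, μ(70) = -1, μ(71) = -1, μ(73) = -1, μ(74) = 1, μ(77) = 1, μ(78) = -1, μ(79) = -1, μ(82) = 1, μ(83) = -1, μ(85) = 1, μ(86) = 1, μ(87) = 1, μ(89) = -1, μ(91) = 1, μ(93) = 1, μ(94) = 1, μ(95) = 1, μ(97) = -1, μ(101) = -1, μ(102) = -1, μ(103) = -1, μ(105) = -1, μ(106) = 1, μ(107) = -1, μ(109) = -1, μ(110) = -1, μ(111) = 1, μ(113) = -1, μ(114) = -1, μ(115) = 1, μ(118) = 1, μ(119) = 1, μ(122) = 1, μ(123) = 1, μ(127) = -1, μ(129) = 1, μ(130) = -1, μ(131) = -1, μ(133) = 1, μ(134) = 1, μ(137) = -1, μ(138) = -1, μ(139) = -1, μ(141) = 1, μ(142) = 1, μ(143) = 1, μ(145) = 1, μ(146) = 1, μ(149) = -1, μ(151) = -1, μ(154) = -1, μ(155) = 1, μ(157) = -1, μ(158) = 1, μ(159) = 1, μ(161) = 1, with μ = 0 on non-squarefree integers. Summing μ(k)/k for k where μ(k) ≠ 0 gives 674117532155663976794637693297075629210667954252961166216521/35375166993717494840635767087951744212057570647889977422429870 ≈ 0.0191. (PNT ⟺ this sum → 0 as n → ∞.)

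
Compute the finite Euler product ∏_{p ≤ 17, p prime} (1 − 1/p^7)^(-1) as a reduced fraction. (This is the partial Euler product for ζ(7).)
∏ = 1568943454272558717737486157352171875/1555952378670727988561018941661818384

The primes p ≤ 17 are [2, 3, 5, 7, 11, 13, 17]. For each prime, (1 − 1/p^7)^(-1) = p^7 / (p^7 − 1). The product is (1 − 1/2^7)^(-1), (1 − 1/3^7)^(-1), (1 − 1/5^7)^(-1), (1 − 1/7^7)^(-1), (1 − 1/11^7)^(-1), (1 − 1/13^7)^(-1), (1 − 1/17^7)^(-1) = ∏ p^7 / (p^7 − 1) = 1568943454272558717737486157352171875/1555952378670727988561018941661818384.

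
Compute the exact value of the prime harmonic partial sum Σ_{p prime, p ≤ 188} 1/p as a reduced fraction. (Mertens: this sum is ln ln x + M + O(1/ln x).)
Σ 1/p = 10408867916382550633331528920459565913027063402071390584941986323453055203/5397346292805549782720214077673687806275517530364350655459511599582614290

π(188) = 42, so the primes ≤ 188 are [2, 3, 5, 7, 11, 13, 17, 19, 23, 29, 31, 37, 41, 43, 47, 53, 59, 61, 67, 71, 73, 79, 83, 89, 97, 101, 103, 107, 109, 113, 127, 131, 137, 139, 149, 151, 157, 163, 167, 173, 179, 181]. Summing 1/p over these primes: 10408867916382550633331528920459565913027063402071390584941986323453055203/5397346292805549782720214077673687806275517530364350655459511599582614290 ≈ 1.9285. Mertens estimate ln ln(188) + 0.2615 ≈ 1.9171.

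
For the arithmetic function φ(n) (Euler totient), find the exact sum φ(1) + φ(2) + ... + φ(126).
Σ_{n ≤ 126} φ(n) = 4832

Compute φ(n) for each 1 ≤ n ≤ 126: φ(1) = 1, φ(2) = 1, φ(3) = 2, φ(4) = 2, φ(5) = 4, φ(6) = 2, φ(7) = 6, φ(8) = 4, φ(9) = 6, φ(10) = 4, φ(11) = 10, φ(12) = 4, φ(13) = 12, φ(14) = 6, φ(15) = 8, φ(16) = 8, φ(17) = 16, φ(18) = 6, φ(19) = 18, φ(20) = 8, φ(21) = 12, φ(22) = 10, φ(23) = 22, φ(24) = 8, φ(25) = 20, φ(26) = 12, φ(27) = 18, φ(28) = 12, φ(29) = 28, φ(30) = 8, φ(31) = 30, φ(32) = 16, φ(33) = 20, φ(34) = 16, φ(35) = 24, φ(36) = 12, φ(37) = 36, φ(38) = 18, φ(39) = 24, φ(40) = 16, φ(41) = 40, φ(42) = 12, φ(43) = 42, φ(44) = 20, φ(45) = 24, φ(46) = 22, φ(47) = 46, φ(48) = 16, φ(49) = 42, φ(50) = 20, φ(51) = 32, φ(52) = 24, φ(53) = 52, φ(54) = 18, φ(55) = 40, φ(56) = 24, φ(57) = 36, φ(58) = 28, φ(59) = 58, φ(60) = 16, φ(61) = 60, φ(62) = 30, φ(63) = 36, φ(64) = 32, φ(65) = 48, φ(66) = 20, φ(67) = 66, φ(68) = 32, φ(69) = 44, φ(70) = 24, φ(71) = 70, φ(72) = 24, φ(73) = 72, φ(74) = 36, φ(75) = 40, φ(76) = 36, φ(77) = 60, φ(78) = 24, φ(79) = 78, φ(80) = 32, φ(81) = 54, φ(82) = 40, φ(83) = 82, φ(84) = 24, φ(85) = 64, φ(86) = 42, φ(87) = 56, φ(88) = 40, φ(89) = 88, φ(90) = 24, φ(91) = 72, φ(92) = 44, φ(93) = 60, φ(94) = 46, φ(95) = 72, φ(96) = 32, φ(97) = 96, φ(98) = 42, φ(99) = 60, φ(100) = 40, φ(101) = 100, φ(102) = 32, φ(103) = 102, φ(104) = 48, φ(105) = 48, φ(106) = 52, φ(107) = 106, φ(108) = 36, φ(109) = 108, φ(110) = 40, φ(111) = 72, φ(112) = 48, φ(113) = 112, φ(114) = 36, φ(115) = 88, φ(116) = 56, φ(117) = 72, φ(118) = 58, φ(119) = 96, φ(120) = 32, φ(121) = 110, φ(122) = 60, φ(123) = 80, φ(124) = 60, φ(125) = 100, φ(126) = 36. Summing all 126 values: 4832. (Average order: Σ_{n ≤ x} φ(n) ~ (3/π²) x². For x = 126, (3/π²)·126² ≈ 4825.73.)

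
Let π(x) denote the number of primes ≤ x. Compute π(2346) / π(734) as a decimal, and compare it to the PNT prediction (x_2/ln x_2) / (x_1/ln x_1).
π(2346)/π(734) = 347/130 ≈ 2.6692;  PNT prediction ≈ 2.7176.

π(734) = 130 and π(2346) = 347, so π(2346)/π(734) ≈ 2.6692. The PNT-predicted ratio is (2346/ln(2346)) / (734/ln(734)) ≈ 2.7176. The two agree to within a few percent, as expected.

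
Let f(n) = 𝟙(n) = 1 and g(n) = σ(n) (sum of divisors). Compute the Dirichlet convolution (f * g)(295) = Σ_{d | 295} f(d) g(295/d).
(𝟙 * σ)(295) = 427

Divisors of 295: [1, 5, 59, 295]. For each d | 295:
  d = 1: 𝟙(1) · σ(295/1) = 1 · 360 = 360
  d = 5: 𝟙(5) · σ(295/5) = 1 · 60 = 60
  d = 59: 𝟙(59) · σ(295/59) = 1 · 6 = 6
  d = 295: 𝟙(295) · σ(295/295) = 1 · 1 = 1
Summing: (𝟙 * σ)(295) = 360 + 60 + 6 + 1 = 427.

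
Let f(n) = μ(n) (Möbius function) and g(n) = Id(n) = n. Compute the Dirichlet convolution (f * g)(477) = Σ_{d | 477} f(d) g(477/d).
(μ * Id)(477) = 312

Divisors of 477: [1, 3, 9, 53, 159, 477]. For each d | 477:
  d = 1: μ(1) · Id(477/1) = 1 · 477 = 477
  d = 3: μ(3) · Id(477/3) = -1 · 159 = -159
  d = 9: μ(9) · Id(477/9) = 0 · 53 = 0
  d = 53: μ(53) · Id(477/53) = -1 · 9 = -9
  d = 159: μ(159) · Id(477/159) = 1 · 3 = 3
  d = 477: μ(477) · Id(477/477) = 0 · 1 = 0
Summing: (μ * Id)(477) = 477 + -159 + 0 + -9 + 3 + 0 = 312.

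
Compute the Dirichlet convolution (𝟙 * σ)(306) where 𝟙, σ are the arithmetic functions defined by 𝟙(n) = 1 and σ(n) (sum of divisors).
(𝟙 * σ)(306) = 1368

Divisors of 306: [1, 2, 3, 6, 9, 17, 18, 34, 51, 102, 153, 306]. For each d | 306:
  d = 1: 𝟙(1) · σ(306/1) = 1 · 702 = 702
  d = 2: 𝟙(2) · σ(306/2) = 1 · 234 = 234
  d = 3: 𝟙(3) · σ(306/3) = 1 · 216 = 216
  d = 6: 𝟙(6) · σ(306/6) = 1 · 72 = 72
  d = 9: 𝟙(9) · σ(306/9) = 1 · 54 = 54
  d = 17: 𝟙(17) · σ(306/17) = 1 · 39 = 39
  d = 18: 𝟙(18) · σ(306/18) = 1 · 18 = 18
  d = 34: 𝟙(34) · σ(306/34) = 1 · 13 = 13
  d = 51: 𝟙(51) · σ(306/51) = 1 · 12 = 12
  d = 102: 𝟙(102) · σ(306/102) = 1 · 4 = 4
  d = 153: 𝟙(153) · σ(306/153) = 1 · 3 = 3
  d = 306: 𝟙(306) · σ(306/306) = 1 · 1 = 1
Summing: (𝟙 * σ)(306) = 702 + 234 + 216 + 72 + 54 + 39 + 18 + 13 + 12 + 4 + 3 + 1 = 1368.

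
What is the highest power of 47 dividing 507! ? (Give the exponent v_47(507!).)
v_47(507!) = 10

Legendre's formula: v_p(n!) = Σ_{k ≥ 1} ⌊n / p^k⌋. For p = 47, n = 507, the terms are:
  ⌊507/47^1⌋ = ⌊507/47⌋ = 10
(the next term ⌊507/47^2⌋ = 0, terminating the sum). Summing: v_47(507!) = 10 = 10.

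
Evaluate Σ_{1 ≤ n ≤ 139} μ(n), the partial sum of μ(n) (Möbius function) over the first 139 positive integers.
Σ_{n ≤ 139} μ(n) = -4

Compute μ(n) for each 1 ≤ n ≤ 139: μ(1) = 1, μ(2) = -1, μ(3) = -1, μ(4) = 0, μ(5) = -1, μ(6) = 1, μ(7) = -1, μ(8) = 0, μ(9) = 0, μ(10) = 1, μ(11) = -1, μ(12) = 0, μ(13) = -1, μ(14) = 1, μ(15) = 1, μ(16) = 0, μ(17) = -1, μ(18) = 0, μ(19) = -1, μ(20) = 0, μ(21) = 1, μ(22) = 1, μ(23) = -1, μ(24) = 0, μ(25) = 0, μ(26) = 1, μ(27) = 0, μ(28) = 0, μ(29) = -1, μ(30) = -1, μ(31) = -1, μ(32) = 0, μ(33) = 1, μ(34) = 1, μ(35) = 1, μ(36) = 0, μ(37) = -1, μ(38) = 1, μ(39) = 1, μ(40) = 0, μ(41) = -1, μ(42) = -1, μ(43) = -1, μ(44) = 0, μ(45) = 0, μ(46) = 1, μ(47) = -1, μ(48) = 0, μ(49) = 0, μ(50) = 0, μ(51) = 1, μ(52) = 0, μ(53) = -1, μ(54) = 0, μ(55) = 1, μ(56) = 0, μ(57) = 1, μ(58) = 1, μ(59) = -1, μ(60) = 0, μ(61) = -1, μ(62) = 1, μ(63) = 0, μ(64) = 0, μ(65) = 1, μ(66) = -1, μ(67) = -1, μ(68) = 0, μ(69) = 1, μ(70) = -1, μ(71) = -1, μ(72) = 0, μ(73) = -1, μ(74) = 1, μ(75) = 0, μ(76) = 0, μ(77) = 1, μ(78) = -1, μ(79) = -1, μ(80) = 0, μ(81) = 0, μ(82) = 1, μ(83) = -1, μ(84) = 0, μ(85) = 1, μ(86) = 1, μ(87) = 1, μ(88) = 0, μ(89) = -1, μ(90) = 0, μ(91) = 1, μ(92) = 0, μ(93) = 1, μ(94) = 1, μ(95) = 1, μ(96) = 0, μ(97) = -1, μ(98) = 0, μ(99) = 0, μ(100) = 0, μ(101) = -1, μ(102) = -1, μ(103) = -1, μ(104) = 0, μ(105) = -1, μ(106) = 1, μ(107) = -1, μ(108) = 0, μ(109) = -1, μ(110) = -1, μ(111) = 1, μ(112) = 0, μ(113) = -1, μ(114) = -1, μ(115) = 1, μ(116) = 0, μ(117) = 0, μ(118) = 1, μ(119) = 1, μ(120) = 0, μ(121) = 0, μ(122) = 1, μ(123) = 1, μ(124) = 0, μ(125) = 0, μ(126) = 0, μ(127) = -1, μ(128) = 0, μ(129) = 1, μ(130) = -1, μ(131) = -1, μ(132) = 0, μ(133) = 1, μ(134) = 1, μ(135) = 0, μ(136) = 0, μ(137) = -1, μ(138) = -1, μ(139) = -1. Summing all 139 values: -4. (Mertens function M(x) = Σ_{n ≤ x} μ(n); on average M(x) should be small (PNT ⟺ M(x) = o(x)).)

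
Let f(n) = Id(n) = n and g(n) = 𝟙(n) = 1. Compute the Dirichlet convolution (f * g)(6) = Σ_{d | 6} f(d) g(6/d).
(Id * 𝟙)(6) = 12

Divisors of 6: [1, 2, 3, 6]. For each d | 6:
  d = 1: Id(1) · 𝟙(6/1) = 1 · 1 = 1
  d = 2: Id(2) · 𝟙(6/2) = 2 · 1 = 2
  d = 3: Id(3) · 𝟙(6/3) = 3 · 1 = 3
  d = 6: Id(6) · 𝟙(6/6) = 6 · 1 = 6
Summing: (Id * 𝟙)(6) = 1 + 2 + 3 + 6 = 12.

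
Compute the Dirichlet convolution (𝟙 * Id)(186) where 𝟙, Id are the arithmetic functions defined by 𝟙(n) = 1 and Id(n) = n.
(𝟙 * Id)(186) = 384

Divisors of 186: [1, 2, 3, 6, 31, 62, 93, 186]. For each d | 186:
  d = 1: 𝟙(1) · Id(186/1) = 1 · 186 = 186
  d = 2: 𝟙(2) · Id(186/2) = 1 · 93 = 93
  d = 3: 𝟙(3) · Id(186/3) = 1 · 62 = 62
  d = 6: 𝟙(6) · Id(186/6) = 1 · 31 = 31
  d = 31: 𝟙(31) · Id(186/31) = 1 · 6 = 6
  d = 62: 𝟙(62) · Id(186/62) = 1 · 3 = 3
  d = 93: 𝟙(93) · Id(186/93) = 1 · 2 = 2
  d = 186: 𝟙(186) · Id(186/186) = 1 · 1 = 1
Summing: (𝟙 * Id)(186) = 186 + 93 + 62 + 31 + 6 + 3 + 2 + 1 = 384.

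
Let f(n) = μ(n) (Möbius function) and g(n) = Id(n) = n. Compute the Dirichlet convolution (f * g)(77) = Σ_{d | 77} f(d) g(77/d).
(μ * Id)(77) = 60

Divisors of 77: [1, 7, 11, 77]. For each d | 77:
  d = 1: μ(1) · Id(77/1) = 1 · 77 = 77
  d = 7: μ(7) · Id(77/7) = -1 · 11 = -11
  d = 11: μ(11) · Id(77/11) = -1 · 7 = -7
  d = 77: μ(77) · Id(77/77) = 1 · 1 = 1
Summing: (μ * Id)(77) = 77 + -11 + -7 + 1 = 60.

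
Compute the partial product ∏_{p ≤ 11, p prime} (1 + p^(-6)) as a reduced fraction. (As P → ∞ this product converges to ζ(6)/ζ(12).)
∏ = 15453694564228141/15193991508488100

The primes p ≤ 11 are [2, 3, 5, 7, 11]. For each, (1 + 1/p^6) = (p^6 + 1)/p^6. Multiplying these fractions over p ∈ [2, 3, 5, 7, 11] gives 15453694564228141/15193991508488100. (In the limit P → ∞ this tends to ζ(6)/ζ(12).)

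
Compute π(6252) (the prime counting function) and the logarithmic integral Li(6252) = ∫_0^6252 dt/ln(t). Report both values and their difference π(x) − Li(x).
π(6252) = 812;  Li(6252) ≈ 829.31;  π(x) − Li(x) ≈ -17.31.

Direct count of primes ≤ 6252 gives π(6252) = 812. Numerical evaluation of the logarithmic integral gives Li(6252) ≈ 829.31. The difference π(x) − Li(x) ≈ -17.31 is typically negative for small/moderate x (Li(x) overestimates), though Littlewood's theorem shows this sign changes infinitely often.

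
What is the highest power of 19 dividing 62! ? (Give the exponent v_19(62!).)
v_19(62!) = 3

Legendre's formula: v_p(n!) = Σ_{k ≥ 1} ⌊n / p^k⌋. For p = 19, n = 62, the terms are:
  ⌊62/19^1⌋ = ⌊62/19⌋ = 3
(the next term ⌊62/19^2⌋ = 0, terminating the sum). Summing: v_19(62!) = 3 = 3.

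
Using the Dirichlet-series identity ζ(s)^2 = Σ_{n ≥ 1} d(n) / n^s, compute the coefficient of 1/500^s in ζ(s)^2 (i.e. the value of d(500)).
d(500) = 12

ζ(s)^2 = (Σ 1/m^s)(Σ 1/k^s). The coefficient of 1/n^s in the product is the number of ordered pairs (m, k) with mk = n, which equals d(n). For n = 500, divisors are [1, 2, 4, 5, 10, 20, 25, 50, 100, 125, 250, 500], so d(500) = 12.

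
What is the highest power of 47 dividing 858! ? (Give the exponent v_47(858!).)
v_47(858!) = 18

Legendre's formula: v_p(n!) = Σ_{k ≥ 1} ⌊n / p^k⌋. For p = 47, n = 858, the terms are:
  ⌊858/47^1⌋ = ⌊858/47⌋ = 18
(the next term ⌊858/47^2⌋ = 0, terminating the sum). Summing: v_47(858!) = 18 = 18.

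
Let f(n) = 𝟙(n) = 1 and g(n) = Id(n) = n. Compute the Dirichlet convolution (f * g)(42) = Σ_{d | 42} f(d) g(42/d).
(𝟙 * Id)(42) = 96

Divisors of 42: [1, 2, 3, 6, 7, 14, 21, 42]. For each d | 42:
  d = 1: 𝟙(1) · Id(42/1) = 1 · 42 = 42
  d = 2: 𝟙(2) · Id(42/2) = 1 · 21 = 21
  d = 3: 𝟙(3) · Id(42/3) = 1 · 14 = 14
  d = 6: 𝟙(6) · Id(42/6) = 1 · 7 = 7
  d = 7: 𝟙(7) · Id(42/7) = 1 · 6 = 6
  d = 14: 𝟙(14) · Id(42/14) = 1 · 3 = 3
  d = 21: 𝟙(21) · Id(42/21) = 1 · 2 = 2
  d = 42: 𝟙(42) · Id(42/42) = 1 · 1 = 1
Summing: (𝟙 * Id)(42) = 42 + 21 + 14 + 7 + 6 + 3 + 2 + 1 = 96.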